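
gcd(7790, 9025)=95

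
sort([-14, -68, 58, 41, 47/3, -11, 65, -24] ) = [-68, -24, -14, -11, 47/3, 41, 58, 65] 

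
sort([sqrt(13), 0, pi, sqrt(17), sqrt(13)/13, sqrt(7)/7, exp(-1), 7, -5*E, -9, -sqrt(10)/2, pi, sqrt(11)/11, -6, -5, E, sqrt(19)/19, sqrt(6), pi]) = [-5*E, -9, -6, -5, -sqrt(10)/2, 0, sqrt(19)/19, sqrt(13)/13, sqrt(11)/11, exp(-1), sqrt(7)/7, sqrt(6), E, pi, pi, pi, sqrt(13), sqrt(17), 7]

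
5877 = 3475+2402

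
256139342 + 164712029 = 420851371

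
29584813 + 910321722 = 939906535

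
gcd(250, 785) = 5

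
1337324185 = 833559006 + 503765179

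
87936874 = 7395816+80541058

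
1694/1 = 1694 = 1694.00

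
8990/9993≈0.900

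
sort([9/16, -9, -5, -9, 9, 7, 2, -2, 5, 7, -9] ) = [-9, -9, -9, -5, -2, 9/16, 2, 5, 7, 7, 9] 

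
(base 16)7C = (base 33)3P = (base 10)124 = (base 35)3J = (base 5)444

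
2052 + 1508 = 3560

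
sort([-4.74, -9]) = [-9, -4.74]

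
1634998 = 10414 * 157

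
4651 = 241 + 4410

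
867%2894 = 867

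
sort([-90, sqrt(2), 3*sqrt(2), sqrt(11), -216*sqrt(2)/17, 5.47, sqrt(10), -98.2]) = [-98.2, -90, -216*sqrt(2)/17, sqrt(2), sqrt(10), sqrt(11), 3*sqrt(2), 5.47]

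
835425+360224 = 1195649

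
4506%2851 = 1655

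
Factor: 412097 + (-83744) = 3^1 * 109451^1 = 328353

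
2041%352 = 281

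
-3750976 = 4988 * (-752)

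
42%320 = 42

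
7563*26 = 196638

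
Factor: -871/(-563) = 13^1*67^1*563^(-1)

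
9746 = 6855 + 2891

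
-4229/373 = -11-126/373 ≈ -11.34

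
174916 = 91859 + 83057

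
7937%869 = 116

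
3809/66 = 57 + 47/66 ≈ 57.71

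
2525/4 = 631+1/4 = 631.25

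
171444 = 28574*6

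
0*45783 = 0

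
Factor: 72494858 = 2^1*4637^1*7817^1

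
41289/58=711 + 51/58 ≈ 711.88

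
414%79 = 19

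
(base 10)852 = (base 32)qk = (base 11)705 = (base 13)507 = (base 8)1524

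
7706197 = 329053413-321347216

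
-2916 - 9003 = -11919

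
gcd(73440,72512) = 32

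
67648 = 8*8456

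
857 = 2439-1582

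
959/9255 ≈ 0.104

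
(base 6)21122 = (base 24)4n2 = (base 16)b2a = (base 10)2858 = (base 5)42413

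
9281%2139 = 725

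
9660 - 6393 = 3267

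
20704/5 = 4140 + 4/5 = 4140.80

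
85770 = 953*90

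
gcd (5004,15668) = 4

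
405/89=4 + 49/89 ≈ 4.55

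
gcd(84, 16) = 4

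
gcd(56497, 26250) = 7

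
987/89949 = 329/29983 ≈ 0.0110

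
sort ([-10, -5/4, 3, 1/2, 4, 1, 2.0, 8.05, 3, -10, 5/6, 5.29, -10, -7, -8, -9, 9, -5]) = [-10, -10, -10, -9, -8, -7, -5, -5/4, 1/2, 5/6, 1, 2.0, 3, 3, 4, 5.29, 8.05, 9]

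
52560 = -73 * (-720)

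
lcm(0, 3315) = 0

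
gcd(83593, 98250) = 1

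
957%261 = 174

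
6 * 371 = 2226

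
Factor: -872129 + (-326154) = -1*311^1*3853^1 = -1198283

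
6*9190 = 55140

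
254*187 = 47498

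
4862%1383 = 713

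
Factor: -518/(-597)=2^1 * 3^(-1) * 7^1 * 37^1 * 199^(-1)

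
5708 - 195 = 5513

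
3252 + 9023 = 12275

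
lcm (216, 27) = 216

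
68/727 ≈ 0.0935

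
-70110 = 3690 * (-19)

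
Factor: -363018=-1*2^1*3^1*17^1*3559^1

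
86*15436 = 1327496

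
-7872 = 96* (-82)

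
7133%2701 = 1731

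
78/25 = 3 + 3/25 = 3.12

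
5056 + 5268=10324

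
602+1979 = 2581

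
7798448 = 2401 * 3248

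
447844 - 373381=74463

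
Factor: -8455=-1*5^1*19^1*89^1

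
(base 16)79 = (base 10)121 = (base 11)100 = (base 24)51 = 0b1111001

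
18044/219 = 82 + 86/219 ≈ 82.39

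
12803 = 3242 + 9561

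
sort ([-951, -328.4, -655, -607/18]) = [-951, -655, -328.4, -607/18]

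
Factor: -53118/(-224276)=2^(-1) * 3^2 * 19^(-1)=9/38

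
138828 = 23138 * 6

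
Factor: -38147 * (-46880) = 2^5 * 5^1 * 37^1 * 293^1 * 1031^1 = 1788331360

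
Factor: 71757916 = 2^2*139^1*129061^1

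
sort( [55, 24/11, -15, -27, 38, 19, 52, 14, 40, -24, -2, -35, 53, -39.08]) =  [-39.08, -35, -27, -24, -15, -2, 24/11, 14, 19, 38, 40, 52, 53, 55]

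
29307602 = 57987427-28679825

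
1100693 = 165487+935206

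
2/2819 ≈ 0.000709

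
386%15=11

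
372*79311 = 29503692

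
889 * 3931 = 3494659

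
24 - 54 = -30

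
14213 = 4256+9957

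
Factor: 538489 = 7^1 * 43^1 * 1789^1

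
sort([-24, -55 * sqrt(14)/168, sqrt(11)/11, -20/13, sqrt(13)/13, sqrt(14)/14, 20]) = [-24, -20/13, -55 * sqrt(14)/168, sqrt(14)/14, sqrt(13)/13, sqrt(11)/11, 20]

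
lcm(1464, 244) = 1464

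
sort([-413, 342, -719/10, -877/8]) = [-413, -877/8, -719/10, 342]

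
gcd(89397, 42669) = 99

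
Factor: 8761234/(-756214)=-1 * 31^(-1) * 97^1 * 12197^(-1) * 45161^1=-4380617/378107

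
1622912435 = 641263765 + 981648670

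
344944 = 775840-430896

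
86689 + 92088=178777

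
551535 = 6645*83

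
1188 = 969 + 219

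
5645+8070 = 13715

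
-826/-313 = 2 + 200/313 ≈ 2.64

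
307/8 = 38+3/8 ≈ 38.38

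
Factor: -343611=-1*3^2*73^1*523^1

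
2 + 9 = 11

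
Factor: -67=-1*67^1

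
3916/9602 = 1958/4801 ≈ 0.408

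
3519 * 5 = 17595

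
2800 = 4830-2030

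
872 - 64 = 808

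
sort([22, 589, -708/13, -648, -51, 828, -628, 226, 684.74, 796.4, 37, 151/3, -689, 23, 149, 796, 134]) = [-689, -648, -628, -708/13, -51, 22, 23, 37, 151/3, 134, 149, 226, 589, 684.74, 796, 796.4, 828]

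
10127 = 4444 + 5683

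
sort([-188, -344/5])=[-188, -344/5]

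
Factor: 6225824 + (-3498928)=2^4*131^1*1301^1=2726896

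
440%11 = 0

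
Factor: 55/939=3^(-1)*5^1*11^1*313^(-1)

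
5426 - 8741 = -3315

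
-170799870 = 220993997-391793867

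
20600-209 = 20391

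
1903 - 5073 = -3170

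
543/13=41 + 10/13 ≈ 41.77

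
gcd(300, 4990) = 10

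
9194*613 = 5635922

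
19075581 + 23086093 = 42161674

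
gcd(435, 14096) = 1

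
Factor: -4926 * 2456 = -1 * 2^4 * 3^1 * 307^1 * 821^1 = -12098256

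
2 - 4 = -2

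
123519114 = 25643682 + 97875432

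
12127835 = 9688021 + 2439814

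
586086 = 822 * 713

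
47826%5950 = 226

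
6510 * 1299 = 8456490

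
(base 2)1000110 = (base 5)240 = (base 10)70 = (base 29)2c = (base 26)2i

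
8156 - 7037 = 1119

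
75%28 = 19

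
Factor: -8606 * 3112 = -1 * 2^4 * 13^1 * 331^1 * 389^1 = -26781872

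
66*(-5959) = -393294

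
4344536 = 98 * 44332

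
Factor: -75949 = -1 * 53^1 * 1433^1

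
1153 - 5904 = -4751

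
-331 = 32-363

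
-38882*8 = -311056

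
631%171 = 118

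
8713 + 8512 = 17225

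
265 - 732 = -467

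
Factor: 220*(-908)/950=-1*2^3*5^(-1)*11^1*19^(-1)*227^1=-19976/95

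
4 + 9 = 13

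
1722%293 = 257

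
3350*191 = 639850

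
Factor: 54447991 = 13^1*17^1*246371^1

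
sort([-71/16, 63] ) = [-71/16, 63] 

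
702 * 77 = 54054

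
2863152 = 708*4044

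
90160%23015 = 21115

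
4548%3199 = 1349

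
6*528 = 3168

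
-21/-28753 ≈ 0.000730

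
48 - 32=16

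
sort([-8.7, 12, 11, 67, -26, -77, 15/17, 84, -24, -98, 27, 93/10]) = [-98, -77, -26, -24, -8.7, 15/17, 93/10, 11, 12, 27, 67, 84]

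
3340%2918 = 422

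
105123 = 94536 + 10587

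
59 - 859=-800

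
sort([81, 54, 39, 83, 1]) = [1, 39, 54, 81, 83]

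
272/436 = 68/109≈0.624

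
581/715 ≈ 0.813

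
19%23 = 19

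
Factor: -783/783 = -1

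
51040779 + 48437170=99477949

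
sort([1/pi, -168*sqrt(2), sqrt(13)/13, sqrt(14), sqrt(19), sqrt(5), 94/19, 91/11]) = [-168*sqrt(2), sqrt(13)/13, 1/pi, sqrt(5), sqrt(14), sqrt(19), 94/19, 91/11]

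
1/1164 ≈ 0.000859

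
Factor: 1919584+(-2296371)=-1 * 376787^1=-376787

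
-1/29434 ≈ -0.0000340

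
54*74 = 3996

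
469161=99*4739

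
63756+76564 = 140320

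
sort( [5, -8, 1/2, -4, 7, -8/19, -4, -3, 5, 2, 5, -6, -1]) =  [-8, -6, -4, -4, -3, -1, -8/19, 1/2, 2, 5, 5, 5, 7]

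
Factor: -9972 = -1*2^2*3^2*277^1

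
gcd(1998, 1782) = 54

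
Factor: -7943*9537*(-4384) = 2^5*3^1*11^1*13^2*17^2*47^1*137^1 = 332098482144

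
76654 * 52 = 3986008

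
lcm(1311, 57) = 1311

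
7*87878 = 615146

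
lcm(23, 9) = 207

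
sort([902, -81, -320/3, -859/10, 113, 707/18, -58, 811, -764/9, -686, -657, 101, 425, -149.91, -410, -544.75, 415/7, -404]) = [-686, -657, -544.75, -410, -404, -149.91, -320/3, -859/10, -764/9, -81, -58, 707/18, 415/7, 101, 113, 425, 811, 902]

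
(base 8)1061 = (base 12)3a9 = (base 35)g1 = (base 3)202210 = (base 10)561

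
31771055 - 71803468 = -40032413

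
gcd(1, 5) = 1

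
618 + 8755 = 9373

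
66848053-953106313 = -886258260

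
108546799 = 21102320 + 87444479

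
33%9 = 6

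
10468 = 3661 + 6807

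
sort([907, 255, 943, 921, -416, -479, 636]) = [-479, -416, 255, 636, 907, 921, 943]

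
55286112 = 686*80592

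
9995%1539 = 761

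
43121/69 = 624 + 65/69 ≈ 624.94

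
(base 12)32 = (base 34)14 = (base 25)1d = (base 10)38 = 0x26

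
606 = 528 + 78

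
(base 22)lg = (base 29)ge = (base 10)478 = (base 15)21d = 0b111011110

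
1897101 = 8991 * 211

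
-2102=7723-9825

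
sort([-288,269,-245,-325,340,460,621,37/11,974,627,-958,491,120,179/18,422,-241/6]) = [-958,-325,-288,-245,-241/6,37/11,179/18,120,269,340,422,460,491,621,627,974]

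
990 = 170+820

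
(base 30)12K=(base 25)1E5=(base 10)980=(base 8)1724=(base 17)36B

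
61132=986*62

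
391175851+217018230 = 608194081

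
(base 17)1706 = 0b1101100011110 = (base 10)6942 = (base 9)10463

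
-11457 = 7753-19210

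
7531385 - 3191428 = 4339957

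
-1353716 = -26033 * 52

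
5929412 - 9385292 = -3455880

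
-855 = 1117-1972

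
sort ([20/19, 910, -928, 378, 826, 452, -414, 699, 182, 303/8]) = [-928, -414, 20/19, 303/8, 182, 378, 452, 699, 826, 910]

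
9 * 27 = 243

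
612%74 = 20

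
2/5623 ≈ 0.000356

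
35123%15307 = 4509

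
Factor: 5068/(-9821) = -1*2^2*23^(-1)*61^(-1)*181^1 = -724/1403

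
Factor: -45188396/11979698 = -1*2^1*11^1*37^1*41^1*227^(-1)*677^1*26387^(-1) = -22594198/5989849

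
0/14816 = 0 = 0.00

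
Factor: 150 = 2^1 * 3^1 * 5^2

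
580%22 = 8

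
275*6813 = 1873575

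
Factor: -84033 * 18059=-1 * 3^2 * 9337^1 * 18059^1=-1517551947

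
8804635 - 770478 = 8034157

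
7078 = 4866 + 2212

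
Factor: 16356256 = 2^5*7^1*73019^1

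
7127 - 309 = 6818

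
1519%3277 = 1519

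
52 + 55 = 107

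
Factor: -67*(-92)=2^2*23^1*67^1=6164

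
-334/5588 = -167/2794 ≈ -0.0598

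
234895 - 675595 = -440700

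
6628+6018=12646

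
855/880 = 171/176 ≈ 0.972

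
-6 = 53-59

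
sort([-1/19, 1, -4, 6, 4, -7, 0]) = [-7, -4, -1/19, 0, 1, 4, 6]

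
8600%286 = 20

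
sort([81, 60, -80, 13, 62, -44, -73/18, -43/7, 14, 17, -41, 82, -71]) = [-80, -71, -44, -41, -43/7, -73/18, 13, 14, 17, 60, 62, 81, 82]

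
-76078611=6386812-82465423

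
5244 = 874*6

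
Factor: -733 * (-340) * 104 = 2^5 * 5^1 * 13^1 * 17^1 * 733^1 = 25918880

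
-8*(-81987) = 655896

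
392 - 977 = -585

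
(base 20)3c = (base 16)48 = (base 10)72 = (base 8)110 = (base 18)40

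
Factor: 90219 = 3^1 * 17^1 * 29^1 * 61^1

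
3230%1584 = 62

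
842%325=192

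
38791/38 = 1020 + 31/38 ≈ 1020.82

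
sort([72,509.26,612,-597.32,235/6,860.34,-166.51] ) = [-597.32,-166.51,235/6,72,509.26,612,860.34] 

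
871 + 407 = 1278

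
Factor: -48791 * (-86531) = 97^1 * 503^1 * 86531^1 = 4221934021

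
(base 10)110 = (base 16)6e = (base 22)50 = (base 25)4a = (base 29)3n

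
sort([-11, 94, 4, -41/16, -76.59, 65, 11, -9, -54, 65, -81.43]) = [-81.43, -76.59, -54, -11, -9, -41/16, 4, 11, 65, 65, 94]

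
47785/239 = 199 + 224/239 ≈ 199.94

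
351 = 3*117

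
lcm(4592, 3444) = 13776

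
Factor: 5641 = 5641^1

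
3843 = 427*9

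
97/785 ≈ 0.124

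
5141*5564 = 28604524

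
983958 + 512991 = 1496949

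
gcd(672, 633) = 3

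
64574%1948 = 290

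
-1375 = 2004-3379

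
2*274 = 548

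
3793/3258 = 1 + 535/3258 ≈ 1.16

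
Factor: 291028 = 2^2*31^1*2347^1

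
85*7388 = 627980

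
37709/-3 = -12569 - 2/3 ≈ -12569.67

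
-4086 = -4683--597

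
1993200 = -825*(-2416)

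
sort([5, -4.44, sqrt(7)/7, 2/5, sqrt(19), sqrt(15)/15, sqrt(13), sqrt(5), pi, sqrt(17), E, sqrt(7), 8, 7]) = [-4.44, sqrt(15)/15, sqrt(7)/7, 2/5, sqrt(5), sqrt(7), E, pi, sqrt(13), sqrt(17), sqrt(19), 5, 7, 8]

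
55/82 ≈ 0.671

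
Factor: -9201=-1*3^1*3067^1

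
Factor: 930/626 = 3^1 * 5^1 * 31^1 * 313^(-1) = 465/313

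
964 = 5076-4112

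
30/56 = 15/28 ≈ 0.536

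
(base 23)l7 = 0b111101010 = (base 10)490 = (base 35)e0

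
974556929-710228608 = 264328321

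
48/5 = 9 + 3/5 = 9.60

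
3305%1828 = 1477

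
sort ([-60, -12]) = [-60, -12]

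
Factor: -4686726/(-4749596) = 2^(-1)*3^1*11^1*17^(-1)*69847^(-1)*71011^1 = 2343363/2374798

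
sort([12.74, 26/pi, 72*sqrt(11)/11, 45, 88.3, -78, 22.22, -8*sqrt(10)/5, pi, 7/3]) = [-78, -8*sqrt(10)/5, 7/3, pi, 26/pi, 12.74, 72*sqrt(11)/11, 22.22, 45, 88.3]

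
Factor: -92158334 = -1*2^1*409^1*112663^1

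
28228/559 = 50 + 278/559 ≈ 50.50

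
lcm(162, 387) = 6966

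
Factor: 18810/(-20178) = -1*5^1*11^1*59^(-1) = -55/59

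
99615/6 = 16602 + 1/2 = 16602.50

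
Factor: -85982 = -1*2^1*13^1*3307^1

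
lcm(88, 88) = 88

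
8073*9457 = 76346361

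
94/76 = 1 + 9/38 ≈ 1.24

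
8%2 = 0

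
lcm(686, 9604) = 9604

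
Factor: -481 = -1*13^1*37^1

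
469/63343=67/9049 ≈ 0.00740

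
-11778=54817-66595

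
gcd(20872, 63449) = 1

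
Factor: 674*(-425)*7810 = -1*2^2*5^3*11^1*17^1*71^1*337^1 = -2237174500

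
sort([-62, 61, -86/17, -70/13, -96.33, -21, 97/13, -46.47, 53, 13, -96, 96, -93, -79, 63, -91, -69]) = [-96.33, -96, -93, -91, -79, -69, -62, -46.47, -21, -70/13, -86/17, 97/13, 13, 53, 61, 63, 96]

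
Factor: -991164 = -1*2^2*3^1*151^1*547^1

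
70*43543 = 3048010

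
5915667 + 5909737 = 11825404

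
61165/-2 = -30582 - 1/2 = -30582.50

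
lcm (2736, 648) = 24624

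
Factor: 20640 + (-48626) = -1*2^1*7^1*1999^1 = -27986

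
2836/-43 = -65 - 41/43 ≈ -65.95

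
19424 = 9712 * 2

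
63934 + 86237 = 150171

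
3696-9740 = -6044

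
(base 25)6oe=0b1000100001100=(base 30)4pe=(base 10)4364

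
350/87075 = 14/3483 ≈ 0.00402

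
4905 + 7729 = 12634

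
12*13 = 156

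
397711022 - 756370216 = -358659194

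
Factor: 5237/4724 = 2^(-2)*1181^(-1)*5237^1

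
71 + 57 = 128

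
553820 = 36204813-35650993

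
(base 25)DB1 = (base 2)10000011010001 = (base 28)AK1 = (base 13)3A93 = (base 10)8401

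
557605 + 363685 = 921290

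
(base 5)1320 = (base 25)8a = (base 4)3102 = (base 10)210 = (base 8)322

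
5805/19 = 305 + 10/19 ≈ 305.53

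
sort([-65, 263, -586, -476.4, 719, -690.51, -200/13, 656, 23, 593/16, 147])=[-690.51, -586, -476.4, -65, -200/13, 23, 593/16, 147, 263, 656, 719]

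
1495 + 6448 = 7943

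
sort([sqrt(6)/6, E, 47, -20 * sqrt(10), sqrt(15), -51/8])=[-20 * sqrt(10), -51/8, sqrt(6)/6, E, sqrt(15), 47]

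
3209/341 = 9 + 140/341 ≈ 9.41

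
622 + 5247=5869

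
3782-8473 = -4691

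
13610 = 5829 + 7781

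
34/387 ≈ 0.0879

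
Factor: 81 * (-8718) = -1 * 2^1 * 3^5 * 1453^1 = -706158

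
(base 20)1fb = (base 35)kb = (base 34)kv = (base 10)711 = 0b1011000111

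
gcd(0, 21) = 21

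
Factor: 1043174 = 2^1*11^1*47417^1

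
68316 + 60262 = 128578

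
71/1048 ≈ 0.0677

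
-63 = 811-874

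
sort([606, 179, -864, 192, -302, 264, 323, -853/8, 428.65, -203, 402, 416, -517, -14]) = [-864, -517, -302, -203, -853/8, -14, 179, 192, 264, 323, 402, 416, 428.65, 606]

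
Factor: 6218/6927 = 2^1*3^(-1)*2309^(-1)*3109^1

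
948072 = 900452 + 47620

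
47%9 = 2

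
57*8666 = 493962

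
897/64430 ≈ 0.0139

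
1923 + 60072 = 61995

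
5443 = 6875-1432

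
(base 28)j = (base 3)201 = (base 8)23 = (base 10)19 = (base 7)25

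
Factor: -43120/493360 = -1*7^1*11^1*881^(-1) = -77/881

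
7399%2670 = 2059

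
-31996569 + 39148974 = 7152405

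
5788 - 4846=942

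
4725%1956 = 813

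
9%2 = 1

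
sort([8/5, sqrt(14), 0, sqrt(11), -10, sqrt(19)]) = [-10, 0, 8/5, sqrt(11), sqrt(14), sqrt(19)]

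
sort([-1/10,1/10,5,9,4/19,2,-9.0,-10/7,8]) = [-9.0,-10/7,-1/10,1/10,4/19,2,5,8,9]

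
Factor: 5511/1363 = 3^1*11^1*29^(-1)*47^(-1)*167^1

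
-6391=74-6465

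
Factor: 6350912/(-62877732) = -1*2^4*3^(-1)*99233^1*5239811^(-1) = -1587728/15719433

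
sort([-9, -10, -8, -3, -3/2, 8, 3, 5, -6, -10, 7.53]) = [-10, -10, -9, -8, -6, -3, -3/2, 3, 5, 7.53, 8]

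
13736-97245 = -83509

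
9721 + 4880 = 14601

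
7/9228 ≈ 0.000759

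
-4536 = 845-5381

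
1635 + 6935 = 8570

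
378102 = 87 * 4346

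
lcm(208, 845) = 13520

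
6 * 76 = 456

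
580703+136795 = 717498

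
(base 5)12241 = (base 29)13i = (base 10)946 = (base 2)1110110010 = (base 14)4b8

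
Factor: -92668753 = -1 * 83^1 * 1116491^1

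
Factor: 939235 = 5^1*11^1*17077^1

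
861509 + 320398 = 1181907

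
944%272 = 128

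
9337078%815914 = 362024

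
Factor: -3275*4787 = -1*5^2*131^1*4787^1 = -15677425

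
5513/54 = 102 + 5/54 ≈ 102.09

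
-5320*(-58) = 308560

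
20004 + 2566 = 22570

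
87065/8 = 10883 + 1/8 ≈ 10883.13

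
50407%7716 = 4111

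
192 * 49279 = 9461568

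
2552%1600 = 952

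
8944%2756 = 676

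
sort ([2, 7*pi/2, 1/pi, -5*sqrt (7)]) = [-5*sqrt (7), 1/pi, 2, 7*pi/2]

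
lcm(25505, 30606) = 153030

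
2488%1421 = 1067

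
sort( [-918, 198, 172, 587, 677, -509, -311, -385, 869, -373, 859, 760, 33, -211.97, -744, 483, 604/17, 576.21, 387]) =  [-918, -744, -509, -385, -373, -311, -211.97, 33, 604/17, 172, 198, 387, 483, 576.21, 587, 677, 760, 859, 869]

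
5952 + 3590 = 9542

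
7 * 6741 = 47187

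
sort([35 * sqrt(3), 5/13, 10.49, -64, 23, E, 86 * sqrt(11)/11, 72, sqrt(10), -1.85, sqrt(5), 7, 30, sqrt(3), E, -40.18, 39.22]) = [-64, -40.18, -1.85, 5/13, sqrt(3), sqrt(5), E, E, sqrt(10), 7, 10.49, 23, 86 * sqrt(11)/11, 30, 39.22, 35 * sqrt(3), 72]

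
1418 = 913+505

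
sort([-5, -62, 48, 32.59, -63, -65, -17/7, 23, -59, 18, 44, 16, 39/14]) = [-65, -63, -62, -59, -5, -17/7, 39/14, 16, 18, 23, 32.59, 44, 48]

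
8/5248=1/656 ≈ 0.00152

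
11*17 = 187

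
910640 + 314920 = 1225560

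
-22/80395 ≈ -0.000274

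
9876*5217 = 51523092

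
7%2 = 1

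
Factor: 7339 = 41^1*179^1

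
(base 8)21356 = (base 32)8ne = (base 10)8942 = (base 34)7p0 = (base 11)679a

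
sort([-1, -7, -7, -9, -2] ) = [-9, -7, -7, -2, -1] 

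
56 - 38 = 18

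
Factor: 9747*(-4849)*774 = -1*2^1*3^5*13^1*19^2*43^1*373^1 = -36581719122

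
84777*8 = 678216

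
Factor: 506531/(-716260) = -1 * 2^(-2) * 5^(-1) * 59^(-1) * 607^(-1) * 506531^1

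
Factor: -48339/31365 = -1*5^(-1)*17^(-1)*131^1 = -131/85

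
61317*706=43289802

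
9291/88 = 105+51/88 ≈ 105.58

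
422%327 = 95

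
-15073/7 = -2153-2/7 ≈ -2153.29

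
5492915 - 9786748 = -4293833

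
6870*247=1696890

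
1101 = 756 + 345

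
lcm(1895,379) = 1895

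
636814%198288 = 41950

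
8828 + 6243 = 15071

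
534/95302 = 267/47651 ≈ 0.00560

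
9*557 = 5013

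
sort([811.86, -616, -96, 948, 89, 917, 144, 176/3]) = [-616, -96, 176/3, 89, 144, 811.86, 917, 948]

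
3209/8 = 401+1/8 ≈ 401.13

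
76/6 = 38/3 ≈ 12.67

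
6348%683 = 201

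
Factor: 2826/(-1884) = -1*2^(-1)*3^1 = -3/2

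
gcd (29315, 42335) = 5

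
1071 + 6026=7097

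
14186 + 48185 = 62371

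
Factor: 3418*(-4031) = -1*2^1*29^1*139^1*1709^1 = -13777958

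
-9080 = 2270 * (-4)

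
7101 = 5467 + 1634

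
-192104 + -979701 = -1171805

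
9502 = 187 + 9315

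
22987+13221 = 36208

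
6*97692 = 586152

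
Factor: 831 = 3^1*277^1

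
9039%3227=2585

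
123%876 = 123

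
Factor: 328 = 2^3*41^1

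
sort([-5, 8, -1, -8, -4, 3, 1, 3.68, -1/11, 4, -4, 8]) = [-8, -5, -4, -4, -1, -1/11, 1, 3, 3.68, 4, 8, 8]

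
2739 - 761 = 1978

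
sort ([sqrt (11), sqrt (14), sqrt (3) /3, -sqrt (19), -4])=[-sqrt (19), -4, sqrt (3) /3, sqrt (11), sqrt (14)]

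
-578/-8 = 289/4 = 72.25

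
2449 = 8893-6444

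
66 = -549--615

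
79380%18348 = 5988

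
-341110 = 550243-891353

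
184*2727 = 501768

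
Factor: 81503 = 149^1*547^1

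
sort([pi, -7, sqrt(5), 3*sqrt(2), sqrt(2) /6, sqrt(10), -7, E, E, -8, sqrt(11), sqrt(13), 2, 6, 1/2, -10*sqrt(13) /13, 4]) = [-8, -7, -7, -10*sqrt(13) /13, sqrt(2) /6, 1/2, 2, sqrt(5), E, E, pi, sqrt(10), sqrt(11), sqrt(13), 4, 3*sqrt(2), 6]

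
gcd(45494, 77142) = 1978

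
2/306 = 1/153 ≈ 0.00654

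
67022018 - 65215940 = 1806078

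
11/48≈0.229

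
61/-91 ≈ -0.670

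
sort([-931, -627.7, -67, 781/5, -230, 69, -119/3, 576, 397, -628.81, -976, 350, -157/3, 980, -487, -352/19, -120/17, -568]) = [-976, -931, -628.81, -627.7, -568, -487, -230, -67, -157/3, -119/3, -352/19, -120/17, 69, 781/5, 350, 397, 576, 980]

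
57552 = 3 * 19184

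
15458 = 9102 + 6356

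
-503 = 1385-1888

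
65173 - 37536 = 27637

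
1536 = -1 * (-1536)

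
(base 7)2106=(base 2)1011100101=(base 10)741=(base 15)346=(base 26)12d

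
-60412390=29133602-89545992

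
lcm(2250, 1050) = 15750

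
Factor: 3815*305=5^2*7^1*61^1*109^1=1163575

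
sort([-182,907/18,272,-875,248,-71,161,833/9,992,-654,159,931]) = [-875,-654,-182,-71,907/18,833/9,159,161,248,272,931,992]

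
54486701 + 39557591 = 94044292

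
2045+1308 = 3353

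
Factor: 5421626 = 2^1*7^1*271^1*1429^1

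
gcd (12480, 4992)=2496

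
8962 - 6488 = 2474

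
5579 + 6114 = 11693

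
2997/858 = 3 + 141/286≈3.49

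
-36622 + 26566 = -10056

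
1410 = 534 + 876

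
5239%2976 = 2263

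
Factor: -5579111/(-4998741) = 3^(-1)*11^(-1)*17^1*307^1*1069^1*151477^(-1)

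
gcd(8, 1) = 1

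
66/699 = 22/233 ≈ 0.0944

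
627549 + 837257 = 1464806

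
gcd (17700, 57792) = 12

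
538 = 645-107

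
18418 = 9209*2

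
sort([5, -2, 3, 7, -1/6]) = [-2, -1/6, 3, 5, 7]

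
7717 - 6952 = 765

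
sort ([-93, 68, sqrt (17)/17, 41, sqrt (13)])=[-93, sqrt (17)/17, sqrt (13), 41, 68]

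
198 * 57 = 11286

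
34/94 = 17/47 ≈ 0.362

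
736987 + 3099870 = 3836857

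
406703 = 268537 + 138166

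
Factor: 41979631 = 107^1 * 392333^1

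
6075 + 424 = 6499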